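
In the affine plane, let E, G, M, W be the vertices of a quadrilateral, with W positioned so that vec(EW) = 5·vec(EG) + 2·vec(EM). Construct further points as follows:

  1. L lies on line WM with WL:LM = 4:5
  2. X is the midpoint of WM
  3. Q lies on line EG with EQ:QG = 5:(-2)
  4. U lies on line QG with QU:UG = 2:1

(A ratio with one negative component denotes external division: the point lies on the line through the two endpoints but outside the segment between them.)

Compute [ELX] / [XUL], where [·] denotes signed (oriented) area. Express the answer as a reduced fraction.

Set E = (0, 0), G = (1, 0), M = (0, 1), W = (5, 2); any affine frame gives the same invariant.
1. L lies on line WM with WL:LM = 4:5 ⇒ L = (25/9, 14/9)
2. X is the midpoint of WM ⇒ X = (5/2, 3/2)
3. Q lies on line EG with EQ:QG = 5:(-2) ⇒ Q = (5/3, 0)
4. U lies on line QG with QU:UG = 2:1 ⇒ U = (11/9, 0)
2·[ELX] = 5/18, 2·[XUL] = 28/81
[ELX]:[XUL] = 5/18:28/81 = 45/56

[ELX]:[XUL] = 45/56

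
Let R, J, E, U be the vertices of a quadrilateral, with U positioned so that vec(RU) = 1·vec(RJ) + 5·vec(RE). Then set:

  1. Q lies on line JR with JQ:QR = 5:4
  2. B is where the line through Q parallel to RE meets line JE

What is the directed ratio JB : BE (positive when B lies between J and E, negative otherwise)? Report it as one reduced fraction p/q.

JB:BE = 5/4

Assign R = (0, 0), J = (1, 0), E = (0, 1), U = (1, 5) — the answer is frame-independent, so this choice is without loss of generality.
1. Q lies on line JR with JQ:QR = 5:4 ⇒ Q = (4/9, 0)
2. B is where the line through Q parallel to RE meets line JE ⇒ B = (4/9, 5/9)
B = J + t·(E−J) with t = 5/9, so JB:BE = t:(1−t) = 5/9:4/9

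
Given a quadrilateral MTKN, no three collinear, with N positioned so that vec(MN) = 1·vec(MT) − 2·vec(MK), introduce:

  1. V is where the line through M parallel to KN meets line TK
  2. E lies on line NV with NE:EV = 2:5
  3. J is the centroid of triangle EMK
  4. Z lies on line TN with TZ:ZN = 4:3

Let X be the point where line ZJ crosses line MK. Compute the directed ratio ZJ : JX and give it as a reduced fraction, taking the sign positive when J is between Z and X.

ZJ:JX = 17/4

Set M = (0, 0), T = (1, 0), K = (0, 1), N = (1, -2); any affine frame gives the same invariant.
1. V is where the line through M parallel to KN meets line TK ⇒ V = (-1/2, 3/2)
2. E lies on line NV with NE:EV = 2:5 ⇒ E = (4/7, -1)
3. J is the centroid of triangle EMK ⇒ J = (4/21, 0)
4. Z lies on line TN with TZ:ZN = 4:3 ⇒ Z = (1, -8/7)
line ZJ meets MK at X = (0, 32/119)
J = Z + t·(X−Z) with t = 17/21, so ZJ:JX = 17/21:4/21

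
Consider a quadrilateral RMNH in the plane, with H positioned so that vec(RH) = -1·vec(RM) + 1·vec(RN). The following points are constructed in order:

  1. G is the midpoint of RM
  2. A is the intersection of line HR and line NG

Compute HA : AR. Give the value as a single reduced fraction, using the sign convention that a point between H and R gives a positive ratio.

HA:AR = -2

Set R = (0, 0), M = (1, 0), N = (0, 1), H = (-1, 1); any affine frame gives the same invariant.
1. G is the midpoint of RM ⇒ G = (1/2, 0)
2. A is the intersection of line HR and line NG ⇒ A = (1, -1)
A = H + t·(R−H) with t = 2, so HA:AR = t:(1−t) = 2:-1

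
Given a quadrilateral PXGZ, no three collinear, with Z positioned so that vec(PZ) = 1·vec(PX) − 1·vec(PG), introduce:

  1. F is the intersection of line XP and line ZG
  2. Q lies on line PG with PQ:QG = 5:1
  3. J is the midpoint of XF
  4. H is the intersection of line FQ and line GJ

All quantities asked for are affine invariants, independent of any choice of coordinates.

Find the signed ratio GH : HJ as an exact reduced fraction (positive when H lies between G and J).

Assign P = (0, 0), X = (1, 0), G = (0, 1), Z = (1, -1) — the answer is frame-independent, so this choice is without loss of generality.
1. F is the intersection of line XP and line ZG ⇒ F = (1/2, 0)
2. Q lies on line PG with PQ:QG = 5:1 ⇒ Q = (0, 5/6)
3. J is the midpoint of XF ⇒ J = (3/4, 0)
4. H is the intersection of line FQ and line GJ ⇒ H = (-1/2, 5/3)
H = G + t·(J−G) with t = -2/3, so GH:HJ = t:(1−t) = -2/3:5/3

GH:HJ = -2/5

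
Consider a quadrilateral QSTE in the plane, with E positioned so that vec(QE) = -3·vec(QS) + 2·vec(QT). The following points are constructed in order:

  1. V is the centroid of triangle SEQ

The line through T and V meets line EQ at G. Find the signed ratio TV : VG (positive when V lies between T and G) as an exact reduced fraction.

TV:VG = 7/2

Assign Q = (0, 0), S = (1, 0), T = (0, 1), E = (-3, 2) — the answer is frame-independent, so this choice is without loss of generality.
1. V is the centroid of triangle SEQ ⇒ V = (-2/3, 2/3)
line TV meets EQ at G = (-6/7, 4/7)
V = T + t·(G−T) with t = 7/9, so TV:VG = 7/9:2/9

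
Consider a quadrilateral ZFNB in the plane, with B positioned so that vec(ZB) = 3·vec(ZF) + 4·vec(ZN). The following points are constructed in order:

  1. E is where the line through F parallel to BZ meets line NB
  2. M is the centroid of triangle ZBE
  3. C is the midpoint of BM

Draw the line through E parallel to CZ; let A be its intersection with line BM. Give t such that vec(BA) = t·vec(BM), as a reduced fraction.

Set Z = (0, 0), F = (1, 0), N = (0, 1), B = (3, 4); any affine frame gives the same invariant.
1. E is where the line through F parallel to BZ meets line NB ⇒ E = (7, 8)
2. M is the centroid of triangle ZBE ⇒ M = (10/3, 4)
3. C is the midpoint of BM ⇒ C = (19/6, 4)
through E parallel to CZ: direction (-19/6, -4); meets BM at A = (23/6, 4)
A = B + t·(M−B) with t = 5/2

t = 5/2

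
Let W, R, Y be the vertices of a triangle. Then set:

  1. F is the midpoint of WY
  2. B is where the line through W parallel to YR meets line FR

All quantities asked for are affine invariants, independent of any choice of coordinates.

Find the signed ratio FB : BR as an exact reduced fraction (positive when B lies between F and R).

Work in coordinates with W = (0, 0), R = (1, 0), Y = (0, 1).
1. F is the midpoint of WY ⇒ F = (0, 1/2)
2. B is where the line through W parallel to YR meets line FR ⇒ B = (-1, 1)
B = F + t·(R−F) with t = -1, so FB:BR = t:(1−t) = -1:2

FB:BR = -1/2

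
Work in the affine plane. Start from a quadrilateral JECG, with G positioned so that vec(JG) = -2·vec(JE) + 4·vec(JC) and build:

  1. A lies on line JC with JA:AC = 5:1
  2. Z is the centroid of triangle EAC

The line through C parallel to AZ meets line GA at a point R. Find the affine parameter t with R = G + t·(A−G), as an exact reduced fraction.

t = 10/11

Choose coordinates J = (0, 0), E = (1, 0), C = (0, 1), G = (-2, 4).
1. A lies on line JC with JA:AC = 5:1 ⇒ A = (0, 5/6)
2. Z is the centroid of triangle EAC ⇒ Z = (1/3, 11/18)
through C parallel to AZ: direction (1/3, -2/9); meets GA at R = (-2/11, 37/33)
R = G + t·(A−G) with t = 10/11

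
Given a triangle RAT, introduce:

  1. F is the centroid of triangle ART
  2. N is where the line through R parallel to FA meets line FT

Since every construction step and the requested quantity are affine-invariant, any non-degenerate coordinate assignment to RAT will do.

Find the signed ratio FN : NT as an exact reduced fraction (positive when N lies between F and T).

Choose coordinates R = (0, 0), A = (1, 0), T = (0, 1).
1. F is the centroid of triangle ART ⇒ F = (1/3, 1/3)
2. N is where the line through R parallel to FA meets line FT ⇒ N = (2/3, -1/3)
N = F + t·(T−F) with t = -1, so FN:NT = t:(1−t) = -1:2

FN:NT = -1/2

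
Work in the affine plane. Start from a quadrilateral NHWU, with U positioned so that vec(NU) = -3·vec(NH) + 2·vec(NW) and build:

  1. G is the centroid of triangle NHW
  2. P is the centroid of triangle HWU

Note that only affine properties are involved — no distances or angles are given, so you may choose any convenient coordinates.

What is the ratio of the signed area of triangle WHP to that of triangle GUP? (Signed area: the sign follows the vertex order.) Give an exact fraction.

Choose coordinates N = (0, 0), H = (1, 0), W = (0, 1), U = (-3, 2).
1. G is the centroid of triangle NHW ⇒ G = (1/3, 1/3)
2. P is the centroid of triangle HWU ⇒ P = (-2/3, 1)
2·[WHP] = -2/3, 2·[GUP] = -5/9
[WHP]:[GUP] = -2/3:-5/9 = 6/5

[WHP]:[GUP] = 6/5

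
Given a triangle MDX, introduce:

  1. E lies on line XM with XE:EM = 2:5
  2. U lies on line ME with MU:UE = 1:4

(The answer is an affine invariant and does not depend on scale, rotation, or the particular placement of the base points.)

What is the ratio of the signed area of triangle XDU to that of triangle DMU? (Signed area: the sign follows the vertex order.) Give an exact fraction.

[XDU]:[DMU] = 6

Choose coordinates M = (0, 0), D = (1, 0), X = (0, 1).
1. E lies on line XM with XE:EM = 2:5 ⇒ E = (0, 5/7)
2. U lies on line ME with MU:UE = 1:4 ⇒ U = (0, 1/7)
2·[XDU] = -6/7, 2·[DMU] = -1/7
[XDU]:[DMU] = -6/7:-1/7 = 6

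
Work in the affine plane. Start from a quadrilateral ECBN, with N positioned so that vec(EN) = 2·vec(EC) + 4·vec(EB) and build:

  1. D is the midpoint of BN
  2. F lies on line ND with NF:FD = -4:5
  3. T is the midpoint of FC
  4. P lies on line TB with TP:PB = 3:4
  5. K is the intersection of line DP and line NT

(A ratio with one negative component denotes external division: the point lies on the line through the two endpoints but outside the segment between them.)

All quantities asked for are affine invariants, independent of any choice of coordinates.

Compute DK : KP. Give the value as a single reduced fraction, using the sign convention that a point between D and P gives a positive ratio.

Choose coordinates E = (0, 0), C = (1, 0), B = (0, 1), N = (2, 4).
1. D is the midpoint of BN ⇒ D = (1, 5/2)
2. F lies on line ND with NF:FD = -4:5 ⇒ F = (6, 10)
3. T is the midpoint of FC ⇒ T = (7/2, 5)
4. P lies on line TB with TP:PB = 3:4 ⇒ P = (2, 23/7)
5. K is the intersection of line DP and line NT ⇒ K = (8, 8)
K = D + t·(P−D) with t = 7, so DK:KP = t:(1−t) = 7:-6

DK:KP = -7/6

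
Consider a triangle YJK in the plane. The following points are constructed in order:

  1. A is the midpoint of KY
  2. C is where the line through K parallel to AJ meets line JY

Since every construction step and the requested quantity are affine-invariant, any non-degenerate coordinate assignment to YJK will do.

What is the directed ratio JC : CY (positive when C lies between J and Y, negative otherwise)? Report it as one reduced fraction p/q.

Set Y = (0, 0), J = (1, 0), K = (0, 1); any affine frame gives the same invariant.
1. A is the midpoint of KY ⇒ A = (0, 1/2)
2. C is where the line through K parallel to AJ meets line JY ⇒ C = (2, 0)
C = J + t·(Y−J) with t = -1, so JC:CY = t:(1−t) = -1:2

JC:CY = -1/2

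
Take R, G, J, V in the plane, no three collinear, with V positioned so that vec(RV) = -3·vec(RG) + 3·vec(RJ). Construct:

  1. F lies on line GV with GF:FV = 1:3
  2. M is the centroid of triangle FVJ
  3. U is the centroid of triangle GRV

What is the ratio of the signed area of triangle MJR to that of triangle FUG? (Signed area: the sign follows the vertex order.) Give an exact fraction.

Assign R = (0, 0), G = (1, 0), J = (0, 1), V = (-3, 3) — the answer is frame-independent, so this choice is without loss of generality.
1. F lies on line GV with GF:FV = 1:3 ⇒ F = (0, 3/4)
2. M is the centroid of triangle FVJ ⇒ M = (-1, 19/12)
3. U is the centroid of triangle GRV ⇒ U = (-2/3, 1)
2·[MJR] = -1, 2·[FUG] = 1/4
[MJR]:[FUG] = -1:1/4 = -4

[MJR]:[FUG] = -4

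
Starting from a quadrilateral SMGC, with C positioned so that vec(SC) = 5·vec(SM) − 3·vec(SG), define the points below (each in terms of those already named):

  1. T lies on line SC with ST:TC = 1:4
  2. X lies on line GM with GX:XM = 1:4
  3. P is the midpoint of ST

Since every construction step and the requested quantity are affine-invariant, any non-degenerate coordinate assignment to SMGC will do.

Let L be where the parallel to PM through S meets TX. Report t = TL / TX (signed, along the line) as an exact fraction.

t = 30/47

Assign S = (0, 0), M = (1, 0), G = (0, 1), C = (5, -3) — the answer is frame-independent, so this choice is without loss of generality.
1. T lies on line SC with ST:TC = 1:4 ⇒ T = (1, -3/5)
2. X lies on line GM with GX:XM = 1:4 ⇒ X = (1/5, 4/5)
3. P is the midpoint of ST ⇒ P = (1/2, -3/10)
through S parallel to PM: direction (1/2, 3/10); meets TX at L = (23/47, 69/235)
L = T + t·(X−T) with t = 30/47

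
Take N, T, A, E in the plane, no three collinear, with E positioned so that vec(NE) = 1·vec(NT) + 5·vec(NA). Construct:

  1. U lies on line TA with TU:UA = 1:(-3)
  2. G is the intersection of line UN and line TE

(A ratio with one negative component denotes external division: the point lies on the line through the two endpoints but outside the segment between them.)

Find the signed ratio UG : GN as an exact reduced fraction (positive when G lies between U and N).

UG:GN = 1/2

Assign N = (0, 0), T = (1, 0), A = (0, 1), E = (1, 5) — the answer is frame-independent, so this choice is without loss of generality.
1. U lies on line TA with TU:UA = 1:(-3) ⇒ U = (3/2, -1/2)
2. G is the intersection of line UN and line TE ⇒ G = (1, -1/3)
G = U + t·(N−U) with t = 1/3, so UG:GN = t:(1−t) = 1/3:2/3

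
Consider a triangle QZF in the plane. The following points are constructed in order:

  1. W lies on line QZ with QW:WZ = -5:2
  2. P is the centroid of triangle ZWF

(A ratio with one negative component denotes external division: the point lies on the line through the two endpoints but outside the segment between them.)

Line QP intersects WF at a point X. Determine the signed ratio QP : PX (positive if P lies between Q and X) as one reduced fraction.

QP:PX = 13/2

Work in coordinates with Q = (0, 0), Z = (1, 0), F = (0, 1).
1. W lies on line QZ with QW:WZ = -5:2 ⇒ W = (5/3, 0)
2. P is the centroid of triangle ZWF ⇒ P = (8/9, 1/3)
line QP meets WF at X = (40/39, 5/13)
P = Q + t·(X−Q) with t = 13/15, so QP:PX = 13/15:2/15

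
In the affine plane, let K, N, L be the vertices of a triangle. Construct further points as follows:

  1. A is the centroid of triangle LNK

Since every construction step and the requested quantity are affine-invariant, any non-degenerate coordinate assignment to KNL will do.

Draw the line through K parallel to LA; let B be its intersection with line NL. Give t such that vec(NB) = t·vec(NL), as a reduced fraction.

t = 2

Set K = (0, 0), N = (1, 0), L = (0, 1); any affine frame gives the same invariant.
1. A is the centroid of triangle LNK ⇒ A = (1/3, 1/3)
through K parallel to LA: direction (1/3, -2/3); meets NL at B = (-1, 2)
B = N + t·(L−N) with t = 2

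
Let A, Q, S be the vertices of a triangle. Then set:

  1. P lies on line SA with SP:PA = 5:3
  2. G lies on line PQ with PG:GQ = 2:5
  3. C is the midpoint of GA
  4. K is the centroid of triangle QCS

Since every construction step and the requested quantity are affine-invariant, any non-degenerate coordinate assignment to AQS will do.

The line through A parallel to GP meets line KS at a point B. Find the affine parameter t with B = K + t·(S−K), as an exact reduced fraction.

Work in coordinates with A = (0, 0), Q = (1, 0), S = (0, 1).
1. P lies on line SA with SP:PA = 5:3 ⇒ P = (0, 3/8)
2. G lies on line PQ with PG:GQ = 2:5 ⇒ G = (2/7, 15/56)
3. C is the midpoint of GA ⇒ C = (1/7, 15/112)
4. K is the centroid of triangle QCS ⇒ K = (8/21, 127/336)
through A parallel to GP: direction (-2/7, 3/28); meets KS at B = (128/161, -48/161)
B = K + t·(S−K) with t = -25/23

t = -25/23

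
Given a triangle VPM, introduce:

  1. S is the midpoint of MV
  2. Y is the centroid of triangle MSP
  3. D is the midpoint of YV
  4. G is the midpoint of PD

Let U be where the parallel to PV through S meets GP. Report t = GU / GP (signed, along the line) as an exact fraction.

t = -3

Assign V = (0, 0), P = (1, 0), M = (0, 1) — the answer is frame-independent, so this choice is without loss of generality.
1. S is the midpoint of MV ⇒ S = (0, 1/2)
2. Y is the centroid of triangle MSP ⇒ Y = (1/3, 1/2)
3. D is the midpoint of YV ⇒ D = (1/6, 1/4)
4. G is the midpoint of PD ⇒ G = (7/12, 1/8)
through S parallel to PV: direction (-1, 0); meets GP at U = (-2/3, 1/2)
U = G + t·(P−G) with t = -3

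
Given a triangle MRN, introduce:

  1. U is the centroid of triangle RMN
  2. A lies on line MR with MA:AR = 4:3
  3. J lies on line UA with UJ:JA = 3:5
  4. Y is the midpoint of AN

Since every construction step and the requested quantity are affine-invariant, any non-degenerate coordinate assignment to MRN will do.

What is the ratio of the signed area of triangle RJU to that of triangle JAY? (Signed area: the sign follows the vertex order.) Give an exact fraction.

[RJU]:[JAY] = -18/5

Assign M = (0, 0), R = (1, 0), N = (0, 1) — the answer is frame-independent, so this choice is without loss of generality.
1. U is the centroid of triangle RMN ⇒ U = (1/3, 1/3)
2. A lies on line MR with MA:AR = 4:3 ⇒ A = (4/7, 0)
3. J lies on line UA with UJ:JA = 3:5 ⇒ J = (71/168, 5/24)
4. Y is the midpoint of AN ⇒ Y = (2/7, 1/2)
2·[RJU] = -3/56, 2·[JAY] = 5/336
[RJU]:[JAY] = -3/56:5/336 = -18/5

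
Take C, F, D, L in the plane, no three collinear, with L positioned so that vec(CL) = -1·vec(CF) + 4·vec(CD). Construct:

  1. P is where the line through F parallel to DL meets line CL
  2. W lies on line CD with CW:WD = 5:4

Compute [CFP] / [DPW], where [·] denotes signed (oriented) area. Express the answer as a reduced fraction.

Choose coordinates C = (0, 0), F = (1, 0), D = (0, 1), L = (-1, 4).
1. P is where the line through F parallel to DL meets line CL ⇒ P = (-3, 12)
2. W lies on line CD with CW:WD = 5:4 ⇒ W = (0, 5/9)
2·[CFP] = 12, 2·[DPW] = 4/3
[CFP]:[DPW] = 12:4/3 = 9

[CFP]:[DPW] = 9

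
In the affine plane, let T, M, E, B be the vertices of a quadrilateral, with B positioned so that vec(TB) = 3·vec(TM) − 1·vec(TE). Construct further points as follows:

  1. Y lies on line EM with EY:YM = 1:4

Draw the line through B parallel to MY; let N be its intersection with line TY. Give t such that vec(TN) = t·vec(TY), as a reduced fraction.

Choose coordinates T = (0, 0), M = (1, 0), E = (0, 1), B = (3, -1).
1. Y lies on line EM with EY:YM = 1:4 ⇒ Y = (1/5, 4/5)
through B parallel to MY: direction (-4/5, 4/5); meets TY at N = (2/5, 8/5)
N = T + t·(Y−T) with t = 2

t = 2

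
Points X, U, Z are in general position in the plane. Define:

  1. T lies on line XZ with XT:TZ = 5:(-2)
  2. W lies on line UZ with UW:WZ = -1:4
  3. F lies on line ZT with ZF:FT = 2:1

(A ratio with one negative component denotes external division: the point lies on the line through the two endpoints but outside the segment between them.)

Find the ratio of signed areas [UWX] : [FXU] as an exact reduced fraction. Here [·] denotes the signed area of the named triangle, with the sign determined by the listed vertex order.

Assign X = (0, 0), U = (1, 0), Z = (0, 1) — the answer is frame-independent, so this choice is without loss of generality.
1. T lies on line XZ with XT:TZ = 5:(-2) ⇒ T = (0, 5/3)
2. W lies on line UZ with UW:WZ = -1:4 ⇒ W = (4/3, -1/3)
3. F lies on line ZT with ZF:FT = 2:1 ⇒ F = (0, 13/9)
2·[UWX] = -1/3, 2·[FXU] = 13/9
[UWX]:[FXU] = -1/3:13/9 = -3/13

[UWX]:[FXU] = -3/13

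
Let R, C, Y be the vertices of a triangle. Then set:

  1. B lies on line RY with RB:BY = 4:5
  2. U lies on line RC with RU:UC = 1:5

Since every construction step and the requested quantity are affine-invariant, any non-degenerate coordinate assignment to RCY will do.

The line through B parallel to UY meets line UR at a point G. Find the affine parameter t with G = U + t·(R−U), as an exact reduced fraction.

Work in coordinates with R = (0, 0), C = (1, 0), Y = (0, 1).
1. B lies on line RY with RB:BY = 4:5 ⇒ B = (0, 4/9)
2. U lies on line RC with RU:UC = 1:5 ⇒ U = (1/6, 0)
through B parallel to UY: direction (-1/6, 1); meets UR at G = (2/27, 0)
G = U + t·(R−U) with t = 5/9

t = 5/9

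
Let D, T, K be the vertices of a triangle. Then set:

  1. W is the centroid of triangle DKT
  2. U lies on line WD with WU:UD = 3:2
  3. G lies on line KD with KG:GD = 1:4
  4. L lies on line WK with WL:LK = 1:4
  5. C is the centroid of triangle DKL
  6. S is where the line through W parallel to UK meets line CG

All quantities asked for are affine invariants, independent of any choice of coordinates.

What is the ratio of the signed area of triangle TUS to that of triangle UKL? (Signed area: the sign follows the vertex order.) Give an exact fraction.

Work in coordinates with D = (0, 0), T = (1, 0), K = (0, 1).
1. W is the centroid of triangle DKT ⇒ W = (1/3, 1/3)
2. U lies on line WD with WU:UD = 3:2 ⇒ U = (2/15, 2/15)
3. G lies on line KD with KG:GD = 1:4 ⇒ G = (0, 4/5)
4. L lies on line WK with WL:LK = 1:4 ⇒ L = (4/15, 7/15)
5. C is the centroid of triangle DKL ⇒ C = (4/45, 22/45)
6. S is where the line through W parallel to UK meets line CG ⇒ S = (17/30, -71/60)
2·[TUS] = 13/12, 2·[UKL] = -4/25
[TUS]:[UKL] = 13/12:-4/25 = -325/48

[TUS]:[UKL] = -325/48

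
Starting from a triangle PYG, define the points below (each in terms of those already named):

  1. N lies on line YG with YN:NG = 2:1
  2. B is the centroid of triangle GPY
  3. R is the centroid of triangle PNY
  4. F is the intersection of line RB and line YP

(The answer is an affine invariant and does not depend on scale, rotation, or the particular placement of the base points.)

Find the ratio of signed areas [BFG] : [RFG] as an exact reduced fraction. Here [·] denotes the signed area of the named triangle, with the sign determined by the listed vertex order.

[BFG]:[RFG] = 3/2

Work in coordinates with P = (0, 0), Y = (1, 0), G = (0, 1).
1. N lies on line YG with YN:NG = 2:1 ⇒ N = (1/3, 2/3)
2. B is the centroid of triangle GPY ⇒ B = (1/3, 1/3)
3. R is the centroid of triangle PNY ⇒ R = (4/9, 2/9)
4. F is the intersection of line RB and line YP ⇒ F = (2/3, 0)
2·[BFG] = 1/9, 2·[RFG] = 2/27
[BFG]:[RFG] = 1/9:2/27 = 3/2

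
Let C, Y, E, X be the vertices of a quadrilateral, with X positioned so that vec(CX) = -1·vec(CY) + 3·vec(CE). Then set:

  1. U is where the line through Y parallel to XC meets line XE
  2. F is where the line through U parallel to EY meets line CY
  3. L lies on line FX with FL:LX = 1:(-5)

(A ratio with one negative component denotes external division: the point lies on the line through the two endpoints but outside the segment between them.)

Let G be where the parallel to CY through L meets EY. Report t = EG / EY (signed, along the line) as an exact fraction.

Set C = (0, 0), Y = (1, 0), E = (0, 1), X = (-1, 3); any affine frame gives the same invariant.
1. U is where the line through Y parallel to XC meets line XE ⇒ U = (2, -3)
2. F is where the line through U parallel to EY meets line CY ⇒ F = (-1, 0)
3. L lies on line FX with FL:LX = 1:(-5) ⇒ L = (-1, -3/4)
through L parallel to CY: direction (1, 0); meets EY at G = (7/4, -3/4)
G = E + t·(Y−E) with t = 7/4

t = 7/4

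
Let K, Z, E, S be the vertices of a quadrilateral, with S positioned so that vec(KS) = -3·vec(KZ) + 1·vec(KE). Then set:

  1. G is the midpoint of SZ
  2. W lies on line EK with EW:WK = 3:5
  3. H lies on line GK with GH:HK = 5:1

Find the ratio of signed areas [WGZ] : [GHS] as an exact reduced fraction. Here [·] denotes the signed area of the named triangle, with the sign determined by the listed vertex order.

[WGZ]:[GHS] = -9/5

Choose coordinates K = (0, 0), Z = (1, 0), E = (0, 1), S = (-3, 1).
1. G is the midpoint of SZ ⇒ G = (-1, 1/2)
2. W lies on line EK with EW:WK = 3:5 ⇒ W = (0, 5/8)
3. H lies on line GK with GH:HK = 5:1 ⇒ H = (-1/6, 1/12)
2·[WGZ] = 3/4, 2·[GHS] = -5/12
[WGZ]:[GHS] = 3/4:-5/12 = -9/5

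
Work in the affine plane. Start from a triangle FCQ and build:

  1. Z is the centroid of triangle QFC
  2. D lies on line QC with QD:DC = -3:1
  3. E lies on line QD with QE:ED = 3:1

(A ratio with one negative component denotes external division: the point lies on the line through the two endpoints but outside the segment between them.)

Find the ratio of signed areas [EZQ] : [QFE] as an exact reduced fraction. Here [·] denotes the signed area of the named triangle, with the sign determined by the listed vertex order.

Assign F = (0, 0), C = (1, 0), Q = (0, 1) — the answer is frame-independent, so this choice is without loss of generality.
1. Z is the centroid of triangle QFC ⇒ Z = (1/3, 1/3)
2. D lies on line QC with QD:DC = -3:1 ⇒ D = (3/2, -1/2)
3. E lies on line QD with QE:ED = 3:1 ⇒ E = (9/8, -1/8)
2·[EZQ] = -3/8, 2·[QFE] = 9/8
[EZQ]:[QFE] = -3/8:9/8 = -1/3

[EZQ]:[QFE] = -1/3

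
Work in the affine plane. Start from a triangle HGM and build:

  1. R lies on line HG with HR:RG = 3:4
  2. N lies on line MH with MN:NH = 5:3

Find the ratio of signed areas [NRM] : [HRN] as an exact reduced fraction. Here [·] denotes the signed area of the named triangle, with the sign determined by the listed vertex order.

[NRM]:[HRN] = 5/3

Assign H = (0, 0), G = (1, 0), M = (0, 1) — the answer is frame-independent, so this choice is without loss of generality.
1. R lies on line HG with HR:RG = 3:4 ⇒ R = (3/7, 0)
2. N lies on line MH with MN:NH = 5:3 ⇒ N = (0, 3/8)
2·[NRM] = 15/56, 2·[HRN] = 9/56
[NRM]:[HRN] = 15/56:9/56 = 5/3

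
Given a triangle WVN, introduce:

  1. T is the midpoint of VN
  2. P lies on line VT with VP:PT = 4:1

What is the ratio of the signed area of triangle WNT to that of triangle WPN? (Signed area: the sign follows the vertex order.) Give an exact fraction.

[WNT]:[WPN] = -5/6

Choose coordinates W = (0, 0), V = (1, 0), N = (0, 1).
1. T is the midpoint of VN ⇒ T = (1/2, 1/2)
2. P lies on line VT with VP:PT = 4:1 ⇒ P = (3/5, 2/5)
2·[WNT] = -1/2, 2·[WPN] = 3/5
[WNT]:[WPN] = -1/2:3/5 = -5/6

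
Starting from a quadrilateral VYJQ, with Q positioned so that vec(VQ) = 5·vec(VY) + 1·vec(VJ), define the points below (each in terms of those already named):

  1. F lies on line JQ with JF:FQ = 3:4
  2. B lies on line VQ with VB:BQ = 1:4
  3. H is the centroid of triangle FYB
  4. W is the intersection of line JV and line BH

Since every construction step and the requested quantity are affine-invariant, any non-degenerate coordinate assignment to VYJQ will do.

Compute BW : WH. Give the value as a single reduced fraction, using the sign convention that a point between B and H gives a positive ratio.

Work in coordinates with V = (0, 0), Y = (1, 0), J = (0, 1), Q = (5, 1).
1. F lies on line JQ with JF:FQ = 3:4 ⇒ F = (15/7, 1)
2. B lies on line VQ with VB:BQ = 1:4 ⇒ B = (1, 1/5)
3. H is the centroid of triangle FYB ⇒ H = (29/21, 2/5)
4. W is the intersection of line JV and line BH ⇒ W = (0, -13/40)
W = B + t·(H−B) with t = -21/8, so BW:WH = t:(1−t) = -21/8:29/8

BW:WH = -21/29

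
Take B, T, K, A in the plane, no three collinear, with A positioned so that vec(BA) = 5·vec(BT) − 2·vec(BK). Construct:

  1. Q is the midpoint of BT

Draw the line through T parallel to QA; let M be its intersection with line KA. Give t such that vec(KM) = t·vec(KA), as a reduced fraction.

t = 5/7

Set B = (0, 0), T = (1, 0), K = (0, 1), A = (5, -2); any affine frame gives the same invariant.
1. Q is the midpoint of BT ⇒ Q = (1/2, 0)
through T parallel to QA: direction (9/2, -2); meets KA at M = (25/7, -8/7)
M = K + t·(A−K) with t = 5/7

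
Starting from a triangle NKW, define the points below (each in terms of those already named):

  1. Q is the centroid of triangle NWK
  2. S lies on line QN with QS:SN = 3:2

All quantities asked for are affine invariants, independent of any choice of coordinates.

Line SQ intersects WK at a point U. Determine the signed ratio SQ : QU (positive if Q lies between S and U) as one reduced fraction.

SQ:QU = 6/5

Assign N = (0, 0), K = (1, 0), W = (0, 1) — the answer is frame-independent, so this choice is without loss of generality.
1. Q is the centroid of triangle NWK ⇒ Q = (1/3, 1/3)
2. S lies on line QN with QS:SN = 3:2 ⇒ S = (2/15, 2/15)
line SQ meets WK at U = (1/2, 1/2)
Q = S + t·(U−S) with t = 6/11, so SQ:QU = 6/11:5/11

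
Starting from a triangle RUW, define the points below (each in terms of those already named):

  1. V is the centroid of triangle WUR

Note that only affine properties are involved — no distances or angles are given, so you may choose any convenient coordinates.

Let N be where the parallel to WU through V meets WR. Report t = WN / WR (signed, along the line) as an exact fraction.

Assign R = (0, 0), U = (1, 0), W = (0, 1) — the answer is frame-independent, so this choice is without loss of generality.
1. V is the centroid of triangle WUR ⇒ V = (1/3, 1/3)
through V parallel to WU: direction (1, -1); meets WR at N = (0, 2/3)
N = W + t·(R−W) with t = 1/3

t = 1/3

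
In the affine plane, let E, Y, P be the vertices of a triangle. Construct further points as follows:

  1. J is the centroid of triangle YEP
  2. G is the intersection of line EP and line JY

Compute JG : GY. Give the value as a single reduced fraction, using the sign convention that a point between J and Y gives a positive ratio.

JG:GY = -1/3

Set E = (0, 0), Y = (1, 0), P = (0, 1); any affine frame gives the same invariant.
1. J is the centroid of triangle YEP ⇒ J = (1/3, 1/3)
2. G is the intersection of line EP and line JY ⇒ G = (0, 1/2)
G = J + t·(Y−J) with t = -1/2, so JG:GY = t:(1−t) = -1/2:3/2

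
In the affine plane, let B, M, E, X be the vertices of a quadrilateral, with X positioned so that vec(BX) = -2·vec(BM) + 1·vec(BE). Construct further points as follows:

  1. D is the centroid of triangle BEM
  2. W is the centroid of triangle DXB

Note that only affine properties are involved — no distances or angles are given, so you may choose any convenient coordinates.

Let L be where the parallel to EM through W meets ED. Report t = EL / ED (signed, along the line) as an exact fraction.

t = 10/3

Assign B = (0, 0), M = (1, 0), E = (0, 1), X = (-2, 1) — the answer is frame-independent, so this choice is without loss of generality.
1. D is the centroid of triangle BEM ⇒ D = (1/3, 1/3)
2. W is the centroid of triangle DXB ⇒ W = (-5/9, 4/9)
through W parallel to EM: direction (1, -1); meets ED at L = (10/9, -11/9)
L = E + t·(D−E) with t = 10/3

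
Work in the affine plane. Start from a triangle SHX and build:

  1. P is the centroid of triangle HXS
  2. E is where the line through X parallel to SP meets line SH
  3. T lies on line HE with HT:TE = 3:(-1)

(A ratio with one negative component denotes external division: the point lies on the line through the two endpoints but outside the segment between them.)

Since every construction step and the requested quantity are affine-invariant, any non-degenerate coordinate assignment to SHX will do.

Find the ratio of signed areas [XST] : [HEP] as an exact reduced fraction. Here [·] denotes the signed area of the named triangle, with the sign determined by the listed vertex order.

[XST]:[HEP] = 3

Assign S = (0, 0), H = (1, 0), X = (0, 1) — the answer is frame-independent, so this choice is without loss of generality.
1. P is the centroid of triangle HXS ⇒ P = (1/3, 1/3)
2. E is where the line through X parallel to SP meets line SH ⇒ E = (-1, 0)
3. T lies on line HE with HT:TE = 3:(-1) ⇒ T = (-2, 0)
2·[XST] = -2, 2·[HEP] = -2/3
[XST]:[HEP] = -2:-2/3 = 3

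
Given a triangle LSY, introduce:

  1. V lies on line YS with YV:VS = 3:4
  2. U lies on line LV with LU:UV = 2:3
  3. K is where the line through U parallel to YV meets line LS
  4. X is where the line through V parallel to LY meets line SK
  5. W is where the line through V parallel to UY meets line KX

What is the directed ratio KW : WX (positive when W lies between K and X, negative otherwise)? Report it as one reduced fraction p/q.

Set L = (0, 0), S = (1, 0), Y = (0, 1); any affine frame gives the same invariant.
1. V lies on line YS with YV:VS = 3:4 ⇒ V = (3/7, 4/7)
2. U lies on line LV with LU:UV = 2:3 ⇒ U = (6/35, 8/35)
3. K is where the line through U parallel to YV meets line LS ⇒ K = (2/5, 0)
4. X is where the line through V parallel to LY meets line SK ⇒ X = (3/7, 0)
5. W is where the line through V parallel to UY meets line KX ⇒ W = (5/9, 0)
W = K + t·(X−K) with t = 49/9, so KW:WX = t:(1−t) = 49/9:-40/9

KW:WX = -49/40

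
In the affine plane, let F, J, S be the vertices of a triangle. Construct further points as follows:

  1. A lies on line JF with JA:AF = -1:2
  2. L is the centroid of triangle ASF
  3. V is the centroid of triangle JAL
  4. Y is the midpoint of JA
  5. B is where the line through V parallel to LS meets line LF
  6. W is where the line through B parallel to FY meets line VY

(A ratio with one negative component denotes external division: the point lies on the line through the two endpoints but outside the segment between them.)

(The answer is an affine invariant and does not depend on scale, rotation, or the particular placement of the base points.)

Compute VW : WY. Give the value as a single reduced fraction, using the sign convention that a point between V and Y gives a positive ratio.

VW:WY = -3/4

Assign F = (0, 0), J = (1, 0), S = (0, 1) — the answer is frame-independent, so this choice is without loss of generality.
1. A lies on line JF with JA:AF = -1:2 ⇒ A = (2, 0)
2. L is the centroid of triangle ASF ⇒ L = (2/3, 1/3)
3. V is the centroid of triangle JAL ⇒ V = (11/9, 1/9)
4. Y is the midpoint of JA ⇒ Y = (3/2, 0)
5. B is where the line through V parallel to LS meets line LF ⇒ B = (8/9, 4/9)
6. W is where the line through B parallel to FY meets line VY ⇒ W = (7/18, 4/9)
W = V + t·(Y−V) with t = -3, so VW:WY = t:(1−t) = -3:4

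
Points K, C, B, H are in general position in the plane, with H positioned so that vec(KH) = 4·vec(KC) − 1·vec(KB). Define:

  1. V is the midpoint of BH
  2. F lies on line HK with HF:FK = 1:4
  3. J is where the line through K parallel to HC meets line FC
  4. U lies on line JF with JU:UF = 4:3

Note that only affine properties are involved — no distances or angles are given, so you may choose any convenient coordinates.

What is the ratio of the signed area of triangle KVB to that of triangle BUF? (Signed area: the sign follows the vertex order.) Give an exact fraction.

Work in coordinates with K = (0, 0), C = (1, 0), B = (0, 1), H = (4, -1).
1. V is the midpoint of BH ⇒ V = (2, 0)
2. F lies on line HK with HF:FK = 1:4 ⇒ F = (16/5, -4/5)
3. J is where the line through K parallel to HC meets line FC ⇒ J = (12, -4)
4. U lies on line JF with JU:UF = 4:3 ⇒ U = (244/35, -76/35)
2·[KVB] = 2, 2·[BUF] = -12/5
[KVB]:[BUF] = 2:-12/5 = -5/6

[KVB]:[BUF] = -5/6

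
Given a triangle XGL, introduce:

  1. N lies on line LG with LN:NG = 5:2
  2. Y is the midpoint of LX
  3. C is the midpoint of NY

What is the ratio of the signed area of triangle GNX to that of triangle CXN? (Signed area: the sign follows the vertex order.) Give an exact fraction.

[GNX]:[CXN] = 8/5

Assign X = (0, 0), G = (1, 0), L = (0, 1) — the answer is frame-independent, so this choice is without loss of generality.
1. N lies on line LG with LN:NG = 5:2 ⇒ N = (5/7, 2/7)
2. Y is the midpoint of LX ⇒ Y = (0, 1/2)
3. C is the midpoint of NY ⇒ C = (5/14, 11/28)
2·[GNX] = 2/7, 2·[CXN] = 5/28
[GNX]:[CXN] = 2/7:5/28 = 8/5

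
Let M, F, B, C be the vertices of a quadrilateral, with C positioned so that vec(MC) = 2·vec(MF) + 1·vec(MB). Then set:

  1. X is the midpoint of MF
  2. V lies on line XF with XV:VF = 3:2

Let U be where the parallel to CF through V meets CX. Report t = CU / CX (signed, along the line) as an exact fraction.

Choose coordinates M = (0, 0), F = (1, 0), B = (0, 1), C = (2, 1).
1. X is the midpoint of MF ⇒ X = (1/2, 0)
2. V lies on line XF with XV:VF = 3:2 ⇒ V = (4/5, 0)
through V parallel to CF: direction (-1, -1); meets CX at U = (7/5, 3/5)
U = C + t·(X−C) with t = 2/5

t = 2/5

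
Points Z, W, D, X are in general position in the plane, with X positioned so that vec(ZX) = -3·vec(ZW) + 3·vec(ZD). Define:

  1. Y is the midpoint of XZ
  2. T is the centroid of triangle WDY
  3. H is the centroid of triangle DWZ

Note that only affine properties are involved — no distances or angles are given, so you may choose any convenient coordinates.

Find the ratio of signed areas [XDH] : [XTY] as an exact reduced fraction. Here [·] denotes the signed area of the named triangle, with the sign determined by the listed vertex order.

Choose coordinates Z = (0, 0), W = (1, 0), D = (0, 1), X = (-3, 3).
1. Y is the midpoint of XZ ⇒ Y = (-3/2, 3/2)
2. T is the centroid of triangle WDY ⇒ T = (-1/6, 5/6)
3. H is the centroid of triangle DWZ ⇒ H = (1/3, 1/3)
2·[XDH] = -4/3, 2·[XTY] = -1
[XDH]:[XTY] = -4/3:-1 = 4/3

[XDH]:[XTY] = 4/3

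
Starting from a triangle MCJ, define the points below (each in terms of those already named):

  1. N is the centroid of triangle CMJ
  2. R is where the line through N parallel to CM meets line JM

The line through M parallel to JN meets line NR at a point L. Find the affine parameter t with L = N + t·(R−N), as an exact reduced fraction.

t = 3/2

Assign M = (0, 0), C = (1, 0), J = (0, 1) — the answer is frame-independent, so this choice is without loss of generality.
1. N is the centroid of triangle CMJ ⇒ N = (1/3, 1/3)
2. R is where the line through N parallel to CM meets line JM ⇒ R = (0, 1/3)
through M parallel to JN: direction (1/3, -2/3); meets NR at L = (-1/6, 1/3)
L = N + t·(R−N) with t = 3/2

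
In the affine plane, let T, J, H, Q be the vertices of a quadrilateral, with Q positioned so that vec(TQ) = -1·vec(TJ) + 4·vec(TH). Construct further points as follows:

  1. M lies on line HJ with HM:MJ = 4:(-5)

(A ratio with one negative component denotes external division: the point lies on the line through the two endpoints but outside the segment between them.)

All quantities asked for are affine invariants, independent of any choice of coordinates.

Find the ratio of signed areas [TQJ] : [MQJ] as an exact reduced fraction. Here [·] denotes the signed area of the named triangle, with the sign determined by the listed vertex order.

Work in coordinates with T = (0, 0), J = (1, 0), H = (0, 1), Q = (-1, 4).
1. M lies on line HJ with HM:MJ = 4:(-5) ⇒ M = (-4, 5)
2·[TQJ] = -4, 2·[MQJ] = -10
[TQJ]:[MQJ] = -4:-10 = 2/5

[TQJ]:[MQJ] = 2/5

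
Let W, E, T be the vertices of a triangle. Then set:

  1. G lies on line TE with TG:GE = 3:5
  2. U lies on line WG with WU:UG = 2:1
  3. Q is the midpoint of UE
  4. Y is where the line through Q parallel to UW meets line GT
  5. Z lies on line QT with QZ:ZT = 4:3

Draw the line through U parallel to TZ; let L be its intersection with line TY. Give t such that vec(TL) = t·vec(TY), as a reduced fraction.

t = -16/11

Set W = (0, 0), E = (1, 0), T = (0, 1); any affine frame gives the same invariant.
1. G lies on line TE with TG:GE = 3:5 ⇒ G = (3/8, 5/8)
2. U lies on line WG with WU:UG = 2:1 ⇒ U = (1/4, 5/12)
3. Q is the midpoint of UE ⇒ Q = (5/8, 5/24)
4. Y is where the line through Q parallel to UW meets line GT ⇒ Y = (11/16, 5/16)
5. Z lies on line QT with QZ:ZT = 4:3 ⇒ Z = (15/56, 37/56)
through U parallel to TZ: direction (15/56, -19/56); meets TY at L = (-1, 2)
L = T + t·(Y−T) with t = -16/11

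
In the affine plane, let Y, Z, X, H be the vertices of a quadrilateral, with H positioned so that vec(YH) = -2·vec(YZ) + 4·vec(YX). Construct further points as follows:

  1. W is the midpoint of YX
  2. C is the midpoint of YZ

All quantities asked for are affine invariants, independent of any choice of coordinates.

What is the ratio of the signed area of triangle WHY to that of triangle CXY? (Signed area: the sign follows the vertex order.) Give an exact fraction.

Choose coordinates Y = (0, 0), Z = (1, 0), X = (0, 1), H = (-2, 4).
1. W is the midpoint of YX ⇒ W = (0, 1/2)
2. C is the midpoint of YZ ⇒ C = (1/2, 0)
2·[WHY] = 1, 2·[CXY] = 1/2
[WHY]:[CXY] = 1:1/2 = 2

[WHY]:[CXY] = 2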